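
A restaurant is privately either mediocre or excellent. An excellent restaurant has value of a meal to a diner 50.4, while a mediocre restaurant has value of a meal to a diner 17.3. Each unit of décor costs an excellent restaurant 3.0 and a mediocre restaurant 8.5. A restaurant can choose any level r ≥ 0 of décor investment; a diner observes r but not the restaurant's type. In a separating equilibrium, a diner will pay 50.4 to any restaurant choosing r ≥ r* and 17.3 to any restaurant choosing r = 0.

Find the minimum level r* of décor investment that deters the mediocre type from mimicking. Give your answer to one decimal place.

A mediocre restaurant choosing r = 0 receives 17.3.
Imitating at r* instead would pay 50.4 at cost 8.5·r*, netting 50.4 − 8.5·r*.
Indifference: 17.3 = 50.4 − 8.5·r*, so r* = (50.4 − 17.3) / 8.5 ≈ 3.9.
At r* the mediocre type's incentive constraint just binds; the excellent type strictly prefers r* since its per-unit cost is lower.

3.9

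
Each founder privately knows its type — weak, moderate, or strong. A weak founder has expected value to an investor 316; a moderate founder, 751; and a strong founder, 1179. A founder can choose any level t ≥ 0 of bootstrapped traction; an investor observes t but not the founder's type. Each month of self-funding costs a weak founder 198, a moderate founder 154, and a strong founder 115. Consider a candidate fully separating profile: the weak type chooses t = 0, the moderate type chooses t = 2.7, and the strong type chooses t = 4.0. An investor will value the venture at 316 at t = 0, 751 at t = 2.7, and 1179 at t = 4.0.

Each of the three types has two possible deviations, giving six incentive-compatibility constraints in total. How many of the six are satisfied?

Moderate (own payoff 751 − 154×2.7 = 335.2): to t=0 gives 316 → no gain ✓; to t=4.0 gives 1179 − 154×4.0 = 563 → profitable ✗.
Weak (own payoff 316): to t=2.7 gives 751 − 198×2.7 = 216.4 → no gain ✓; to t=4.0 gives 1179 − 198×4.0 = 387 → profitable ✗.
Strong (own payoff 1179 − 115×4.0 = 719): to t=0 gives 316 → no gain ✓; to t=2.7 gives 751 − 115×2.7 = 440.5 → no gain ✓.
4 of the 6 constraints hold; not an equilibrium.

4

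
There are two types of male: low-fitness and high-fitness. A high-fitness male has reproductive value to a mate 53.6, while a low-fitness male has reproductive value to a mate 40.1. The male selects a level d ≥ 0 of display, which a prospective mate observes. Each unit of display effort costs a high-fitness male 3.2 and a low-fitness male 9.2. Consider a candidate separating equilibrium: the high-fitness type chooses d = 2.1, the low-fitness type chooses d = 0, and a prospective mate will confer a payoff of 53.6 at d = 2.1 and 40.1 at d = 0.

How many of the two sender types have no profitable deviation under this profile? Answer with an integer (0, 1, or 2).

2

High-fitness type: signal → 53.6 − 3.2 × 2.1 = 46.88; deviate to 0 → 40.1. IC holds (46.88 ≥ 40.1).
Low-fitness type: stay at 0 → 40.1; mimic → 53.6 − 9.2 × 2.1 = 34.28. IC holds (40.1 ≥ 34.28).
2 of 2 constraints hold, so this is a separating equilibrium.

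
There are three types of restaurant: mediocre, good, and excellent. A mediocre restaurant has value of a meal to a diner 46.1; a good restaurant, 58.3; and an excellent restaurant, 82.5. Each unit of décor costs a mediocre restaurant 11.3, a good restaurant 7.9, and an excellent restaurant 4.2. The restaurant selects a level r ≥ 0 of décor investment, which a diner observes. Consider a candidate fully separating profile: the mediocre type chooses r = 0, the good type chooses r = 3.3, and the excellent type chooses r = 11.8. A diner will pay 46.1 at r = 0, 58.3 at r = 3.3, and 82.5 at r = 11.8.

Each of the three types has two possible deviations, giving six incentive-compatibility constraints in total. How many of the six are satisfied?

Good (own payoff 58.3 − 7.9×3.3 = 32.23): to r=0 gives 46.1 → profitable ✗; to r=11.8 gives 82.5 − 7.9×11.8 = -10.72 → no gain ✓.
Excellent (own payoff 82.5 − 4.2×11.8 = 32.94): to r=0 gives 46.1 → profitable ✗; to r=3.3 gives 58.3 − 4.2×3.3 = 44.44 → profitable ✗.
Mediocre (own payoff 46.1): to r=3.3 gives 58.3 − 11.3×3.3 = 21.01 → no gain ✓; to r=11.8 gives 82.5 − 11.3×11.8 = -50.84 → no gain ✓.
3 of the 6 constraints hold; not an equilibrium.

3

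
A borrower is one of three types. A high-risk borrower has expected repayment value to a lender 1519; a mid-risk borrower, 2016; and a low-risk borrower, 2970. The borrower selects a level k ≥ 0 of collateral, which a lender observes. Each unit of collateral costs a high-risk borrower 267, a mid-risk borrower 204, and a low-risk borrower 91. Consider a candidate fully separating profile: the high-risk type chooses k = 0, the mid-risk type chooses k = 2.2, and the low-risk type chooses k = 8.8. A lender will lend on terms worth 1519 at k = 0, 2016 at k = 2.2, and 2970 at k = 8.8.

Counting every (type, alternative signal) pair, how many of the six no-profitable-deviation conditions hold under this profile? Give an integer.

6

High-risk (own payoff 1519): to k=2.2 gives 2016 − 267×2.2 = 1428.6 → no gain ✓; to k=8.8 gives 2970 − 267×8.8 = 620.4 → no gain ✓.
Low-risk (own payoff 2970 − 91×8.8 = 2169.2): to k=0 gives 1519 → no gain ✓; to k=2.2 gives 2016 − 91×2.2 = 1815.8 → no gain ✓.
Mid-risk (own payoff 2016 − 204×2.2 = 1567.2): to k=0 gives 1519 → no gain ✓; to k=8.8 gives 2970 − 204×8.8 = 1174.8 → no gain ✓.
6 of the 6 constraints hold; this profile is a separating equilibrium.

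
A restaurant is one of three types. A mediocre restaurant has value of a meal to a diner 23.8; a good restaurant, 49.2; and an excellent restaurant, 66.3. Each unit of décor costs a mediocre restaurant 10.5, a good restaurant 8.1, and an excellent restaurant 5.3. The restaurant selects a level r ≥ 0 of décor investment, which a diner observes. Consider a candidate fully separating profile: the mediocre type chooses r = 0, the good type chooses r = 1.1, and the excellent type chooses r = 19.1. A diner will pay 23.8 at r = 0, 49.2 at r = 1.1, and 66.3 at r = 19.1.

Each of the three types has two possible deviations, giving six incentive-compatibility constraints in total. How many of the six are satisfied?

3

Mediocre (own payoff 23.8): to r=1.1 gives 49.2 − 10.5×1.1 = 37.65 → profitable ✗; to r=19.1 gives 66.3 − 10.5×19.1 = -134.25 → no gain ✓.
Good (own payoff 49.2 − 8.1×1.1 = 40.29): to r=0 gives 23.8 → no gain ✓; to r=19.1 gives 66.3 − 8.1×19.1 = -88.41 → no gain ✓.
Excellent (own payoff 66.3 − 5.3×19.1 = -34.93): to r=0 gives 23.8 → profitable ✗; to r=1.1 gives 49.2 − 5.3×1.1 = 43.37 → profitable ✗.
3 of the 6 constraints hold; not an equilibrium.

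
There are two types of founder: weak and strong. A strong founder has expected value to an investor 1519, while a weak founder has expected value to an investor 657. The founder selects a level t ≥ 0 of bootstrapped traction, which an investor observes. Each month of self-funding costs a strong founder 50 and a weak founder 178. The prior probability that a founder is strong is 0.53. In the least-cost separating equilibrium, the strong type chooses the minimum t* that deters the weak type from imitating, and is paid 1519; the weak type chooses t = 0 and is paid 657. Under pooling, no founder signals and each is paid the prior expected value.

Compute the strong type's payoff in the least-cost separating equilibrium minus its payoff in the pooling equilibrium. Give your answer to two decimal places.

163.01

Least-cost separating signal: t* solves 657 = 1519 − 178·t*, so t* = (1519 − 657)/178 ≈ 4.8427.
Strong type's separating payoff: 1519 − 50 × t* = 1519 − 50 × (1519 − 657)/178 = 1519 − 43100/178 ≈ 1276.8652.
Pooling payoff: 0.53 × 1519 + 0.47 × 657 = 1113.86.
Difference: 1276.8652 − 1113.86 = 163.0052, i.e. 163.01 to two decimal places.
The strong type prefers to separate.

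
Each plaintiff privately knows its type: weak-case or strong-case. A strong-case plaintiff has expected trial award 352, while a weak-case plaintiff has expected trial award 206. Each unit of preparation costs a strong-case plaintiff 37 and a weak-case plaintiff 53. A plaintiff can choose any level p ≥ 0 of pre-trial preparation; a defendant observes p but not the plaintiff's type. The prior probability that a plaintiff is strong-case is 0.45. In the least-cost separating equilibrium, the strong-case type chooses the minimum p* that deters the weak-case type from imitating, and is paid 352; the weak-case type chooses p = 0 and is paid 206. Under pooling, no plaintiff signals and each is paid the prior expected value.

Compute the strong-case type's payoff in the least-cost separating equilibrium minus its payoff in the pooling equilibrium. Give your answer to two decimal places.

Least-cost separating signal: p* solves 206 = 352 − 53·p*, so p* = (352 − 206)/53 ≈ 2.7547.
Strong-case type's separating payoff: 352 − 37 × p* = 352 − 37 × (352 − 206)/53 = 352 − 5402/53 ≈ 250.0755.
Pooling payoff: 0.45 × 352 + 0.55 × 206 = 271.7.
Difference: 250.0755 − 271.7 = -21.6245, i.e. -21.62 to two decimal places.
The strong-case type would prefer the pooling outcome.

-21.62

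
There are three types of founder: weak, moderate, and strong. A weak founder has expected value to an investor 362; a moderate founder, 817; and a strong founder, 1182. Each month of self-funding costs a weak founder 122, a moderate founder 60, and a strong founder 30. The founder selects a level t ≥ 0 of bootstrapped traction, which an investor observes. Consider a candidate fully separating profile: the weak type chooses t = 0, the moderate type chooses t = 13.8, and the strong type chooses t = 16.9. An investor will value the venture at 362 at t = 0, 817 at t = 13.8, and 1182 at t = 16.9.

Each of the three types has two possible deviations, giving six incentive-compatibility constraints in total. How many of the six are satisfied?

Moderate (own payoff 817 − 60×13.8 = -11): to t=0 gives 362 → profitable ✗; to t=16.9 gives 1182 − 60×16.9 = 168 → profitable ✗.
Weak (own payoff 362): to t=13.8 gives 817 − 122×13.8 = -866.6 → no gain ✓; to t=16.9 gives 1182 − 122×16.9 = -879.8 → no gain ✓.
Strong (own payoff 1182 − 30×16.9 = 675): to t=0 gives 362 → no gain ✓; to t=13.8 gives 817 − 30×13.8 = 403 → no gain ✓.
4 of the 6 constraints hold; not an equilibrium.

4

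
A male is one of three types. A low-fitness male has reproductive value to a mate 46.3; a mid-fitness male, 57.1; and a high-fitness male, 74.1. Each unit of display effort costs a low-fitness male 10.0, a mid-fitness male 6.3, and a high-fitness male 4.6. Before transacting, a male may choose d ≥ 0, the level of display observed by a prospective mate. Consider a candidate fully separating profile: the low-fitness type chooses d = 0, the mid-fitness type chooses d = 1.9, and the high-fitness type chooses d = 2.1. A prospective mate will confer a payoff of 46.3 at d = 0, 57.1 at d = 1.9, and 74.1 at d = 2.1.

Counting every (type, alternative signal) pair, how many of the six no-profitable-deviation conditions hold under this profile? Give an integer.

3

High-fitness (own payoff 74.1 − 4.6×2.1 = 64.44): to d=0 gives 46.3 → no gain ✓; to d=1.9 gives 57.1 − 4.6×1.9 = 48.36 → no gain ✓.
Low-fitness (own payoff 46.3): to d=1.9 gives 57.1 − 10.0×1.9 = 38.1 → no gain ✓; to d=2.1 gives 74.1 − 10.0×2.1 = 53.1 → profitable ✗.
Mid-fitness (own payoff 57.1 − 6.3×1.9 = 45.13): to d=0 gives 46.3 → profitable ✗; to d=2.1 gives 74.1 − 6.3×2.1 = 60.87 → profitable ✗.
3 of the 6 constraints hold; not an equilibrium.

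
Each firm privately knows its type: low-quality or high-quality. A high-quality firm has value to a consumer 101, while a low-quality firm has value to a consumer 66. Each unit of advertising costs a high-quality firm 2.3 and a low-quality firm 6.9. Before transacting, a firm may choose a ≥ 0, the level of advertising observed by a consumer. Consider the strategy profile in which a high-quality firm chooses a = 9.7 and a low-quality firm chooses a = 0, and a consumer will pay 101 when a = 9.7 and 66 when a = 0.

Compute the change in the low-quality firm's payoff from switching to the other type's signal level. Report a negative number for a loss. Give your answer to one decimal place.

Playing a = 0 the low-quality firm receives 66.
Deviating to a = 9.7 brings payment 101 at cost 6.9 × 9.7 = 66.93, netting 34.07.
Gain from deviating: 34.07 − 66 = -31.93, i.e. -31.9 to one decimal place.
The gain is negative, so the low-quality type's incentive-compatibility constraint is satisfied.

-31.9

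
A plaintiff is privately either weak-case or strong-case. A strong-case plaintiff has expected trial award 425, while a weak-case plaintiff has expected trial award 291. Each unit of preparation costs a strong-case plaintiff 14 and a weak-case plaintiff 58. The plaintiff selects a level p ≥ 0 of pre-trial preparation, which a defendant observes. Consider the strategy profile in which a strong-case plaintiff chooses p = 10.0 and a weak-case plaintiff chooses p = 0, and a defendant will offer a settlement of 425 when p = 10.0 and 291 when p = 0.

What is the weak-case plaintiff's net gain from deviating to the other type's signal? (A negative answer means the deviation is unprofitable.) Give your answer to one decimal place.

Playing p = 0 the weak-case plaintiff receives 291.
Deviating to p = 10.0 brings payment 425 at cost 58 × 10.0 = 580, netting -155.
Gain from deviating: -155 − 291 = -446.0.
The gain is negative, so the weak-case type's incentive-compatibility constraint is satisfied.

-446.0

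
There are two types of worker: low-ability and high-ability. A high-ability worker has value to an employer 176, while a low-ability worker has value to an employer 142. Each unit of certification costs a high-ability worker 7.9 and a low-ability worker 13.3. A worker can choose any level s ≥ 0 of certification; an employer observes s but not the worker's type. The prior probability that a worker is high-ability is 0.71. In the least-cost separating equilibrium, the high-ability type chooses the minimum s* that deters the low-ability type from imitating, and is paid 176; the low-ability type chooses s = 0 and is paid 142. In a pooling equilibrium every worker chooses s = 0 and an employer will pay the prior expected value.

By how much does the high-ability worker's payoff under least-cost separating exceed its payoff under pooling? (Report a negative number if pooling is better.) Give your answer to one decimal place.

Least-cost separating signal: s* solves 142 = 176 − 13.3·s*, so s* = (176 − 142)/13.3 ≈ 2.5564.
High-ability type's separating payoff: 176 − 7.9 × s* = 176 − 7.9 × (176 − 142)/13.3 = 176 − 268.6/13.3 ≈ 155.805.
Pooling payoff: 0.71 × 176 + 0.29 × 142 = 166.14.
Difference: 155.805 − 166.14 = -10.335, i.e. -10.3 to one decimal place.
The high-ability type would prefer the pooling outcome.

-10.3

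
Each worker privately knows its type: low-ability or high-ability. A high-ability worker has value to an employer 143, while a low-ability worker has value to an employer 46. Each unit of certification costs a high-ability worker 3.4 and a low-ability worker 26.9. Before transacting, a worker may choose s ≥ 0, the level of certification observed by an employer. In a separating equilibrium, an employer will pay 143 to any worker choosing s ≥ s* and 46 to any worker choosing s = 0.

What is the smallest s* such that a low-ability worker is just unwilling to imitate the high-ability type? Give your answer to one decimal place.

3.6

A low-ability worker choosing s = 0 receives 46.
Imitating at s* instead would pay 143 at cost 26.9·s*, netting 143 − 26.9·s*.
Indifference: 46 = 143 − 26.9·s*, so s* = (143 − 46) / 26.9 ≈ 3.6.
This is the low-ability type's binding incentive-compatibility constraint; any s ≥ 3.6 sustains separation on that side.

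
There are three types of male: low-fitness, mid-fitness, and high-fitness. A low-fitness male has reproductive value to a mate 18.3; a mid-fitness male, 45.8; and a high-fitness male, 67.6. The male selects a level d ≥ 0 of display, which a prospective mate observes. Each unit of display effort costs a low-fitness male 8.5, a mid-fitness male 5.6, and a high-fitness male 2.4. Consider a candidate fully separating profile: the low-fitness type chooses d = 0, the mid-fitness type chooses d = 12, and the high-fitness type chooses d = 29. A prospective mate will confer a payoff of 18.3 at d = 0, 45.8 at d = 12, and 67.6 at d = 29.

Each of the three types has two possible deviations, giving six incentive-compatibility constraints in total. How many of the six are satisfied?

3

Mid-fitness (own payoff 45.8 − 5.6×12 = -21.4): to d=0 gives 18.3 → profitable ✗; to d=29 gives 67.6 − 5.6×29 = -94.8 → no gain ✓.
High-fitness (own payoff 67.6 − 2.4×29 = -2): to d=0 gives 18.3 → profitable ✗; to d=12 gives 45.8 − 2.4×12 = 17 → profitable ✗.
Low-fitness (own payoff 18.3): to d=12 gives 45.8 − 8.5×12 = -56.2 → no gain ✓; to d=29 gives 67.6 − 8.5×29 = -178.9 → no gain ✓.
3 of the 6 constraints hold; not an equilibrium.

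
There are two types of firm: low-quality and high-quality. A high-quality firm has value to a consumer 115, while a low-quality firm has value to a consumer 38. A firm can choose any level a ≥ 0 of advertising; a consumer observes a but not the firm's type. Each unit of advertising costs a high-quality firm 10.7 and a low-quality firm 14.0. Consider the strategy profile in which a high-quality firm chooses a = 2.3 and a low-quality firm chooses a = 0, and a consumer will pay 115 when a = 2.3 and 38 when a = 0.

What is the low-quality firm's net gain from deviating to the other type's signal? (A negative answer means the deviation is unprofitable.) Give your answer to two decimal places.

44.80

Playing a = 0 the low-quality firm receives 38.
Deviating to a = 2.3 brings payment 115 at cost 14.0 × 2.3 = 32.2, netting 82.8.
Gain from deviating: 82.8 − 38 = 44.80.
The gain is positive, so the low-quality type's incentive-compatibility constraint is violated — this profile is not a separating equilibrium.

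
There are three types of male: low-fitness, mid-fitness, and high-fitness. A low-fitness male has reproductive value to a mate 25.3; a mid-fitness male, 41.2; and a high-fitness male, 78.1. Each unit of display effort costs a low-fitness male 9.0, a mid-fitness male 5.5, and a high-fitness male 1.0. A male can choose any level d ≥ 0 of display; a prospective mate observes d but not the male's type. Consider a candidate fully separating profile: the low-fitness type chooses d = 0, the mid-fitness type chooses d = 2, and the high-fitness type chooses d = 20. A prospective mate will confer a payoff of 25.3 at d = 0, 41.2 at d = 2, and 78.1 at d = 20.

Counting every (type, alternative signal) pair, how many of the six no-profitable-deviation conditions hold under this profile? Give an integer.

Low-fitness (own payoff 25.3): to d=2 gives 41.2 − 9.0×2 = 23.2 → no gain ✓; to d=20 gives 78.1 − 9.0×20 = -101.9 → no gain ✓.
High-fitness (own payoff 78.1 − 1.0×20 = 58.1): to d=0 gives 25.3 → no gain ✓; to d=2 gives 41.2 − 1.0×2 = 39.2 → no gain ✓.
Mid-fitness (own payoff 41.2 − 5.5×2 = 30.2): to d=0 gives 25.3 → no gain ✓; to d=20 gives 78.1 − 5.5×20 = -31.9 → no gain ✓.
6 of the 6 constraints hold; this profile is a separating equilibrium.

6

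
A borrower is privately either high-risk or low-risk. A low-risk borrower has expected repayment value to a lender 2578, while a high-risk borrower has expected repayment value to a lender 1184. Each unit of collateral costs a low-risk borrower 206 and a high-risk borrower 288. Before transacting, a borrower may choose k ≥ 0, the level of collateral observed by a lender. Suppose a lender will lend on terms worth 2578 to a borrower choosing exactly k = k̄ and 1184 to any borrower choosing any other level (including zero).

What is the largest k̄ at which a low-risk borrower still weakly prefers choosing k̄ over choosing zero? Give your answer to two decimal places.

6.77

Choosing k̄ yields the low-risk type 2578 − 206·k̄; choosing zero yields 1184.
The low-risk type is indifferent at 2578 − 206·k̄ = 1184, i.e. k̄ = (2578 − 1184) / 206 ≈ 6.77.
For any k̄ above 6.77 the low-risk type would rather pool at zero, so separation collapses.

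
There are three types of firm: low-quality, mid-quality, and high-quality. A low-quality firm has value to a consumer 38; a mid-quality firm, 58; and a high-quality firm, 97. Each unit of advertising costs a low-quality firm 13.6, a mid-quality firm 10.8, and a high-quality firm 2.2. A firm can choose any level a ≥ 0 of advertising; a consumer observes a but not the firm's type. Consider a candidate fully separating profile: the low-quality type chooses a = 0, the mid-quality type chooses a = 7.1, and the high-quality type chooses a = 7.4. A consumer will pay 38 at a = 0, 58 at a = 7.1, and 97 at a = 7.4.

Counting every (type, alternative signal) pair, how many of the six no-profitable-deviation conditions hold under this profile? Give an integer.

High-quality (own payoff 97 − 2.2×7.4 = 80.72): to a=0 gives 38 → no gain ✓; to a=7.1 gives 58 − 2.2×7.1 = 42.38 → no gain ✓.
Low-quality (own payoff 38): to a=7.1 gives 58 − 13.6×7.1 = -38.56 → no gain ✓; to a=7.4 gives 97 − 13.6×7.4 = -3.64 → no gain ✓.
Mid-quality (own payoff 58 − 10.8×7.1 = -18.68): to a=0 gives 38 → profitable ✗; to a=7.4 gives 97 − 10.8×7.4 = 17.08 → profitable ✗.
4 of the 6 constraints hold; not an equilibrium.

4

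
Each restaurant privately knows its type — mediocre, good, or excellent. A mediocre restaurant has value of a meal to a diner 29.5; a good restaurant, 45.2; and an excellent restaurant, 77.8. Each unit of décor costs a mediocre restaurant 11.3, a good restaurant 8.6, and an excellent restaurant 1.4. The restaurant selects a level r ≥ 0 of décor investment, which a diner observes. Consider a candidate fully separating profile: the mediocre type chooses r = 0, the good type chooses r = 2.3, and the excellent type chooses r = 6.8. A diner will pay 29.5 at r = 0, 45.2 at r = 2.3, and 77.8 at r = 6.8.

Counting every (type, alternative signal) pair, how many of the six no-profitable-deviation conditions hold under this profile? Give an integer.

Mediocre (own payoff 29.5): to r=2.3 gives 45.2 − 11.3×2.3 = 19.21 → no gain ✓; to r=6.8 gives 77.8 − 11.3×6.8 = 0.96 → no gain ✓.
Good (own payoff 45.2 − 8.6×2.3 = 25.42): to r=0 gives 29.5 → profitable ✗; to r=6.8 gives 77.8 − 8.6×6.8 = 19.32 → no gain ✓.
Excellent (own payoff 77.8 − 1.4×6.8 = 68.28): to r=0 gives 29.5 → no gain ✓; to r=2.3 gives 45.2 − 1.4×2.3 = 41.98 → no gain ✓.
5 of the 6 constraints hold; not an equilibrium.

5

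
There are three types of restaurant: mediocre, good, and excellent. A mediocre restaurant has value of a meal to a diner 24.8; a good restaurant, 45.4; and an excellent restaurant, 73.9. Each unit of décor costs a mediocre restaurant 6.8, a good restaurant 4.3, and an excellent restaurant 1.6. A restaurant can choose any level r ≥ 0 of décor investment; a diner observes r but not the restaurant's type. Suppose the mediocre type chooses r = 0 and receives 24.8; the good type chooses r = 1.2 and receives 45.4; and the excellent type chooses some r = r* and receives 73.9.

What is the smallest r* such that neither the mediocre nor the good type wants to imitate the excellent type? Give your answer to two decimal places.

7.83

Mediocre type (on-path payoff 24.8) won't mimic when 24.8 ≥ 73.9 − 6.8·r*, i.e. r* ≥ 7.22.
Good type (on-path payoff 45.4 − 4.3×1.2 = 40.24) won't mimic when 40.24 ≥ 73.9 − 4.3·r*, i.e. r* ≥ 7.83.
Both must hold, so r* = max(7.22, 7.83) = 7.83. The good type's constraint binds.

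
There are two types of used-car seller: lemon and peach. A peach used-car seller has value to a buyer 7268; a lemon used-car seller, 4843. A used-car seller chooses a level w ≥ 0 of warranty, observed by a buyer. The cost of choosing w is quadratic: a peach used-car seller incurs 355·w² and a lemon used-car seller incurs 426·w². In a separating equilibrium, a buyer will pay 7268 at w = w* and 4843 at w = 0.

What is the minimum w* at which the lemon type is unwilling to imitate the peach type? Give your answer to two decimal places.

2.39

The lemon type at w = 0 receives 4843; imitating at w* yields 7268 − 426·w*².
Indifference: 4843 = 7268 − 426·w*², so w*² = (7268 − 4843) / 426 ≈ 5.6925.
w* = √5.6925 ≈ 2.39.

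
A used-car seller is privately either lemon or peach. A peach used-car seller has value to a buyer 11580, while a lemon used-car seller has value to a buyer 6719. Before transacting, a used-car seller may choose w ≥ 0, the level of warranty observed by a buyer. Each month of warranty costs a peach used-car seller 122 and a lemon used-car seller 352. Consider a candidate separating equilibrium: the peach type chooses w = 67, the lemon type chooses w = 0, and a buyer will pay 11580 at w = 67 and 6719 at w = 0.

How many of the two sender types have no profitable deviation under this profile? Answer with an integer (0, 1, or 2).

Peach type: signal → 11580 − 122 × 67 = 3406; deviate to 0 → 6719. IC fails (3406 < 6719).
Lemon type: stay at 0 → 6719; mimic → 11580 − 352 × 67 = -12004. IC holds (6719 ≥ -12004).
1 of 2 constraints hold, so this profile is not an equilibrium.

1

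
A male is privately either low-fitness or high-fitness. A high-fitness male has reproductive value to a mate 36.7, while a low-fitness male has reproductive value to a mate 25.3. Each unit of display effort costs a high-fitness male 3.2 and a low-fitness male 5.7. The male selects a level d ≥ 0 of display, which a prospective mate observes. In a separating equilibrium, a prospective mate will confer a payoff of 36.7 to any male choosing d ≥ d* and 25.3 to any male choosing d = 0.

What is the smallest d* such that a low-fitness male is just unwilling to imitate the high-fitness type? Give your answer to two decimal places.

A low-fitness male choosing d = 0 receives 25.3.
Imitating at d* instead would pay 36.7 at cost 5.7·d*, netting 36.7 − 5.7·d*.
Indifference: 25.3 = 36.7 − 5.7·d*, so d* = (36.7 − 25.3) / 5.7 = 2.00.
At d* the low-fitness type's incentive constraint just binds; the high-fitness type strictly prefers d* since its per-unit cost is lower.

2.00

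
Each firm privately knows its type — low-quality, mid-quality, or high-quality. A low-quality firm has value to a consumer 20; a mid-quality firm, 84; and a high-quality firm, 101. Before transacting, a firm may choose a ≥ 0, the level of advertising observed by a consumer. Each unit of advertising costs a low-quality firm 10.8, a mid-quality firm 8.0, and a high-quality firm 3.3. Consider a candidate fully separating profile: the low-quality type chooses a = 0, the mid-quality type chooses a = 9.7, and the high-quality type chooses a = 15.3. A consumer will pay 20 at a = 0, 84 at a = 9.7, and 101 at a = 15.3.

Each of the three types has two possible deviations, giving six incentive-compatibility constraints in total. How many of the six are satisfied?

4

Mid-quality (own payoff 84 − 8.0×9.7 = 6.4): to a=0 gives 20 → profitable ✗; to a=15.3 gives 101 − 8.0×15.3 = -21.4 → no gain ✓.
Low-quality (own payoff 20): to a=9.7 gives 84 − 10.8×9.7 = -20.76 → no gain ✓; to a=15.3 gives 101 − 10.8×15.3 = -64.24 → no gain ✓.
High-quality (own payoff 101 − 3.3×15.3 = 50.51): to a=0 gives 20 → no gain ✓; to a=9.7 gives 84 − 3.3×9.7 = 51.99 → profitable ✗.
4 of the 6 constraints hold; not an equilibrium.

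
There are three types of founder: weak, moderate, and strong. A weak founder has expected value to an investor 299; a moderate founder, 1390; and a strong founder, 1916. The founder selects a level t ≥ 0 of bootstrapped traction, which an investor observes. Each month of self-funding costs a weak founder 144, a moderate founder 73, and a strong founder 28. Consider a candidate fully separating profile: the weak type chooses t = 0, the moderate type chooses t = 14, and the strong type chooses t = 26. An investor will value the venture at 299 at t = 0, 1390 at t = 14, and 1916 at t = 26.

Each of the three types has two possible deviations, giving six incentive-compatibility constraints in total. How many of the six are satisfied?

Weak (own payoff 299): to t=14 gives 1390 − 144×14 = -626 → no gain ✓; to t=26 gives 1916 − 144×26 = -1828 → no gain ✓.
Strong (own payoff 1916 − 28×26 = 1188): to t=0 gives 299 → no gain ✓; to t=14 gives 1390 − 28×14 = 998 → no gain ✓.
Moderate (own payoff 1390 − 73×14 = 368): to t=0 gives 299 → no gain ✓; to t=26 gives 1916 − 73×26 = 18 → no gain ✓.
6 of the 6 constraints hold; this profile is a separating equilibrium.

6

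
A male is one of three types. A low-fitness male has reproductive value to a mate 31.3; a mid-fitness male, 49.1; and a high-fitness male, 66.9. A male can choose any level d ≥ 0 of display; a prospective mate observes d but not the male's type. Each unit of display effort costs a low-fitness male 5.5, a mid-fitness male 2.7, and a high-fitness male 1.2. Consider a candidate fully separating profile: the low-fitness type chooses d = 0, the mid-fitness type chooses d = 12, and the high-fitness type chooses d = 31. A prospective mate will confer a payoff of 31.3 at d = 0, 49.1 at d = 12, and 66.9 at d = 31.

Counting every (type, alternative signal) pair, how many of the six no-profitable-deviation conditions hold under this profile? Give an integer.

3

Low-fitness (own payoff 31.3): to d=12 gives 49.1 − 5.5×12 = -16.9 → no gain ✓; to d=31 gives 66.9 − 5.5×31 = -103.6 → no gain ✓.
Mid-fitness (own payoff 49.1 − 2.7×12 = 16.7): to d=0 gives 31.3 → profitable ✗; to d=31 gives 66.9 − 2.7×31 = -16.8 → no gain ✓.
High-fitness (own payoff 66.9 − 1.2×31 = 29.7): to d=0 gives 31.3 → profitable ✗; to d=12 gives 49.1 − 1.2×12 = 34.7 → profitable ✗.
3 of the 6 constraints hold; not an equilibrium.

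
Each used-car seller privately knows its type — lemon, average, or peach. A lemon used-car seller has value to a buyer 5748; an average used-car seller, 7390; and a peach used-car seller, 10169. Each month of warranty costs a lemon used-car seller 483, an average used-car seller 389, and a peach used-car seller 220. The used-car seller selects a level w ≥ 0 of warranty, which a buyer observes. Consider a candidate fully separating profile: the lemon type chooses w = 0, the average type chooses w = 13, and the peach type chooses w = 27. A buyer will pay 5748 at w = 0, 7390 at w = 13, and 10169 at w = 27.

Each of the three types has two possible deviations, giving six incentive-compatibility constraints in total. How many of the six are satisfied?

Average (own payoff 7390 − 389×13 = 2333): to w=0 gives 5748 → profitable ✗; to w=27 gives 10169 − 389×27 = -334 → no gain ✓.
Peach (own payoff 10169 − 220×27 = 4229): to w=0 gives 5748 → profitable ✗; to w=13 gives 7390 − 220×13 = 4530 → profitable ✗.
Lemon (own payoff 5748): to w=13 gives 7390 − 483×13 = 1111 → no gain ✓; to w=27 gives 10169 − 483×27 = -2872 → no gain ✓.
3 of the 6 constraints hold; not an equilibrium.

3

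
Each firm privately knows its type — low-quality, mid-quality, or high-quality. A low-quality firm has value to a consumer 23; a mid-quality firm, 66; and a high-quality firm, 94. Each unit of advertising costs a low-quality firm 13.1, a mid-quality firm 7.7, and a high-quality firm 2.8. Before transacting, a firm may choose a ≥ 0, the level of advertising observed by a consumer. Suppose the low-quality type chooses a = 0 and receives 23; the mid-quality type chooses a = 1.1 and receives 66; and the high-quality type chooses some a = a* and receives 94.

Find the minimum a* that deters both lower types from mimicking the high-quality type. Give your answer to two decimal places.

5.42

Low-quality type (on-path payoff 23) won't mimic when 23 ≥ 94 − 13.1·a*, i.e. a* ≥ 5.42.
Mid-quality type (on-path payoff 66 − 7.7×1.1 = 57.53) won't mimic when 57.53 ≥ 94 − 7.7·a*, i.e. a* ≥ 4.74.
Both must hold, so a* = max(5.42, 4.74) = 5.42. The low-quality type's constraint binds.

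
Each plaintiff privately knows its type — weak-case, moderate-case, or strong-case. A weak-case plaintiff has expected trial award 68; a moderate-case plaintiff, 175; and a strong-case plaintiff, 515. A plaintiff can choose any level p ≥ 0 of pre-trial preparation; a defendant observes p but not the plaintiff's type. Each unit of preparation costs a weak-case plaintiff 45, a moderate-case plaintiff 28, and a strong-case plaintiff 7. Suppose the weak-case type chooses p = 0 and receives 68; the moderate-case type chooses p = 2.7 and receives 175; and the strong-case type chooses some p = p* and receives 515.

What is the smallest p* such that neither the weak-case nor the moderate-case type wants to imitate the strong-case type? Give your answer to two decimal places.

Weak-case type (on-path payoff 68) won't mimic when 68 ≥ 515 − 45·p*, i.e. p* ≥ 9.93.
Moderate-case type (on-path payoff 175 − 28×2.7 = 99.4) won't mimic when 99.4 ≥ 515 − 28·p*, i.e. p* ≥ 14.84.
Both must hold, so p* = max(9.93, 14.84) = 14.84. The moderate-case type's constraint binds.

14.84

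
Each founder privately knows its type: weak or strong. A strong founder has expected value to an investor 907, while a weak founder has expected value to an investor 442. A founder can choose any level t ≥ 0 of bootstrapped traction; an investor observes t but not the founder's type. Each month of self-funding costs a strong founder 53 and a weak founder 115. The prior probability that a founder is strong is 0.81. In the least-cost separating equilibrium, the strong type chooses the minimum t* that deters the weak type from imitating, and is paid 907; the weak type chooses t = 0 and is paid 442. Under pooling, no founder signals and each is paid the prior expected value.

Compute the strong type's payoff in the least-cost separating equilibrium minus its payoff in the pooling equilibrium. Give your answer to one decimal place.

Least-cost separating signal: t* solves 442 = 907 − 115·t*, so t* = (907 − 442)/115 ≈ 4.0435.
Strong type's separating payoff: 907 − 53 × t* = 907 − 53 × (907 − 442)/115 = 907 − 24645/115 ≈ 692.696.
Pooling payoff: 0.81 × 907 + 0.19 × 442 = 818.65.
Difference: 692.696 − 818.65 = -125.954, i.e. -126.0 to one decimal place.
The strong type would prefer the pooling outcome.

-126.0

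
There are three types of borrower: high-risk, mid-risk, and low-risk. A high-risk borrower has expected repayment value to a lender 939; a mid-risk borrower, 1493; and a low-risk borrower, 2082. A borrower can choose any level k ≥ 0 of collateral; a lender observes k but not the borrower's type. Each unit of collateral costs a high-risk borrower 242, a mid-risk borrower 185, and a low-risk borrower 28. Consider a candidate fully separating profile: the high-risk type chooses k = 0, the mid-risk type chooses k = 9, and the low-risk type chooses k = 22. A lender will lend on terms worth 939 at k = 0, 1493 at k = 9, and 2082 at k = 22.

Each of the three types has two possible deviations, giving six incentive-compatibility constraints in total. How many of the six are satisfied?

5

High-risk (own payoff 939): to k=9 gives 1493 − 242×9 = -685 → no gain ✓; to k=22 gives 2082 − 242×22 = -3242 → no gain ✓.
Mid-risk (own payoff 1493 − 185×9 = -172): to k=0 gives 939 → profitable ✗; to k=22 gives 2082 − 185×22 = -1988 → no gain ✓.
Low-risk (own payoff 2082 − 28×22 = 1466): to k=0 gives 939 → no gain ✓; to k=9 gives 1493 − 28×9 = 1241 → no gain ✓.
5 of the 6 constraints hold; not an equilibrium.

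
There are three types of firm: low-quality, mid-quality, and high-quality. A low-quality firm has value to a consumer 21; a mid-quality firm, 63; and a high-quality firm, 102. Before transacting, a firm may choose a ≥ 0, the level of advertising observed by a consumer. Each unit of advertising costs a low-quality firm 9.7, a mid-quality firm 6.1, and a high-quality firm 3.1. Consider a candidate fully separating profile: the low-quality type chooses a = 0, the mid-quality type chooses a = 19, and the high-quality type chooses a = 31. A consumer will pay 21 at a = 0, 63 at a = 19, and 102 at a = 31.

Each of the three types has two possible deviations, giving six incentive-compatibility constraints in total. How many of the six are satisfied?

4

High-quality (own payoff 102 − 3.1×31 = 5.9): to a=0 gives 21 → profitable ✗; to a=19 gives 63 − 3.1×19 = 4.1 → no gain ✓.
Low-quality (own payoff 21): to a=19 gives 63 − 9.7×19 = -121.3 → no gain ✓; to a=31 gives 102 − 9.7×31 = -198.7 → no gain ✓.
Mid-quality (own payoff 63 − 6.1×19 = -52.9): to a=0 gives 21 → profitable ✗; to a=31 gives 102 − 6.1×31 = -87.1 → no gain ✓.
4 of the 6 constraints hold; not an equilibrium.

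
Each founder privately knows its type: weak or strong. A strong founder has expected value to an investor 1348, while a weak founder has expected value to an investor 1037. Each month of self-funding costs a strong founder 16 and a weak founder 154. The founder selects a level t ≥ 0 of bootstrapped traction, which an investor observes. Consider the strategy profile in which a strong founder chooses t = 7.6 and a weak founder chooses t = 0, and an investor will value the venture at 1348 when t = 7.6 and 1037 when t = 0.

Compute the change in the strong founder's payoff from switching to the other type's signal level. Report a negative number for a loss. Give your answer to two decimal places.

-189.40

Playing t = 7.6 the strong founder receives 1348 − 16 × 7.6 = 1226.4.
Deviating to t = 0 yields 1037 instead.
Gain from deviating: 1037 − 1226.4 = -189.40.
The gain is negative, so the strong type's incentive-compatibility constraint is satisfied.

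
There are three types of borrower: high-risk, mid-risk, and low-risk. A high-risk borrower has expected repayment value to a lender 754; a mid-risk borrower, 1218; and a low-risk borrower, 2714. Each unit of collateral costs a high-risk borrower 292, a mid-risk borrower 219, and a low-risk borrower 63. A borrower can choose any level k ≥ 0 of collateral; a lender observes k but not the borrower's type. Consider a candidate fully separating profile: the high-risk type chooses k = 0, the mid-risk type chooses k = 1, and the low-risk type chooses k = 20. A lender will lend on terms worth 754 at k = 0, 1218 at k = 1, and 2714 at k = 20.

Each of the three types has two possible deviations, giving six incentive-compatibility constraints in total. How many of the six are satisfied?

Low-risk (own payoff 2714 − 63×20 = 1454): to k=0 gives 754 → no gain ✓; to k=1 gives 1218 − 63×1 = 1155 → no gain ✓.
High-risk (own payoff 754): to k=1 gives 1218 − 292×1 = 926 → profitable ✗; to k=20 gives 2714 − 292×20 = -3126 → no gain ✓.
Mid-risk (own payoff 1218 − 219×1 = 999): to k=0 gives 754 → no gain ✓; to k=20 gives 2714 − 219×20 = -1666 → no gain ✓.
5 of the 6 constraints hold; not an equilibrium.

5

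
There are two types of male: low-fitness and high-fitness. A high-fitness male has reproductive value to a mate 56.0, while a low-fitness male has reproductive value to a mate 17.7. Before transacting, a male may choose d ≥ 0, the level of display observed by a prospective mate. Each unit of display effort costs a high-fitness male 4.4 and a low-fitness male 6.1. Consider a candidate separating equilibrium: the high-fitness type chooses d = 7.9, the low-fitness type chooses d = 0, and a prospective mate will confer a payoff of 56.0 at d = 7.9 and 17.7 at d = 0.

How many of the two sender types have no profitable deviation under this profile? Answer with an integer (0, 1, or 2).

2

High-fitness type: signal → 56.0 − 4.4 × 7.9 = 21.24; deviate to 0 → 17.7. IC holds (21.24 ≥ 17.7).
Low-fitness type: stay at 0 → 17.7; mimic → 56.0 − 6.1 × 7.9 = 7.81. IC holds (17.7 ≥ 7.81).
2 of 2 constraints hold, so this is a separating equilibrium.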